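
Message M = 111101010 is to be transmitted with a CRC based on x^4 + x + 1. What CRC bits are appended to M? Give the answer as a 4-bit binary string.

Append 4 zeros: 1111010100000. Divide by 10011 (XOR where the leading bit is 1):
  pos 0: 11110 XOR 10011 = 01101
  pos 1: 11011 XOR 10011 = 01000
  pos 2: 10000 XOR 10011 = 00011
  pos 5: 11100 XOR 10011 = 01111
  pos 6: 11110 XOR 10011 = 01101
  pos 7: 11010 XOR 10011 = 01001
  pos 8: 10010 XOR 10011 = 00001
Remainder (last 4 bits) = 0001. This is the CRC / FCS.

0001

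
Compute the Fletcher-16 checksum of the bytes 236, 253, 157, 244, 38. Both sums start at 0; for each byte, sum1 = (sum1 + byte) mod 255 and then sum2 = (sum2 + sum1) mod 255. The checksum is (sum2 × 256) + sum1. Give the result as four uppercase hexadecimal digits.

Running sums (mod 255):
  after byte 0 (236): sum1=236, sum2=236
  after byte 1 (253): sum1=234, sum2=215
  after byte 2 (157): sum1=136, sum2=96
  after byte 3 (244): sum1=125, sum2=221
  after byte 4 (38): sum1=163, sum2=129
Checksum = sum2·256 + sum1 = 129·256 + 163 = 33187 = 0x81A3.

81A3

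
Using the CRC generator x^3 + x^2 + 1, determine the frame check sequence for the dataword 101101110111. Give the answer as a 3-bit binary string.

011

Append 3 zeros: 101101110111000. Divide by 1101 (XOR where the leading bit is 1):
  pos 0: 1011 XOR 1101 = 0110
  pos 1: 1100 XOR 1101 = 0001
  pos 4: 1111 XOR 1101 = 0010
  pos 6: 1001 XOR 1101 = 0100
  pos 7: 1001 XOR 1101 = 0100
  pos 8: 1001 XOR 1101 = 0100
  pos 9: 1000 XOR 1101 = 0101
  pos 10: 1010 XOR 1101 = 0111
  pos 11: 1110 XOR 1101 = 0011
Remainder (last 3 bits) = 011. This is the CRC / FCS.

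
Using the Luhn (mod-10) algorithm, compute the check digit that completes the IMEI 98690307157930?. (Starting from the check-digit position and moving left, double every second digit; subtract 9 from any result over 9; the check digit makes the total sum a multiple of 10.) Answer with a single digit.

7

Partial digits right→left: 0 3 9 7 5 1 7 0 3 0 9 6 8 9
Double every second digit counting from the check-digit position (so the 1st, 3rd, 5th, ... of the partial from the right).
  doubled (with −9 where >9): 0 9 1 5 6 9 7 → sum 37
  kept as-is: 3 7 1 0 0 6 9 → sum 26
Total = 37 + 26 = 63.
Check digit = (10 − (63 mod 10)) mod 10 = 7.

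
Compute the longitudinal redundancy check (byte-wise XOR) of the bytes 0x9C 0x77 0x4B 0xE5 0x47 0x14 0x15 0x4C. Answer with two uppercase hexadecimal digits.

XOR the bytes together:
  start with 0x9C
  0x9C ⊕ 0x77 = 0xEB
  0xEB ⊕ 0x4B = 0xA0
  0xA0 ⊕ 0xE5 = 0x45
  0x45 ⊕ 0x47 = 0x02
  0x02 ⊕ 0x14 = 0x16
  0x16 ⊕ 0x15 = 0x03
  0x03 ⊕ 0x4C = 0x4F

4F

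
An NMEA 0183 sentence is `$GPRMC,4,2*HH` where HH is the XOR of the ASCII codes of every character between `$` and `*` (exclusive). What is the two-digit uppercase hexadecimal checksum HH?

XOR the ASCII codes of the payload characters:
  'G' = 0x47 → acc = 0x47
  'P' = 0x50 → acc = 0x17
  'R' = 0x52 → acc = 0x45
  'M' = 0x4D → acc = 0x08
  'C' = 0x43 → acc = 0x4B
  ',' = 0x2C → acc = 0x67
  '4' = 0x34 → acc = 0x53
  ',' = 0x2C → acc = 0x7F
  '2' = 0x32 → acc = 0x4D
Checksum = 0x4D.

4D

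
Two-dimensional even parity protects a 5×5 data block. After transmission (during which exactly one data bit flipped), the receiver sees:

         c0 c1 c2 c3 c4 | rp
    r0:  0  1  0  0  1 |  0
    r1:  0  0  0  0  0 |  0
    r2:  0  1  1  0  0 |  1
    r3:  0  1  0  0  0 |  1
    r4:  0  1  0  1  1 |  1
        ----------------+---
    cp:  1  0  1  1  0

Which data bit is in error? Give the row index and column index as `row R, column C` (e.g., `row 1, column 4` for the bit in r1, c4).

Recompute each row's even parity and compare to rp:
  r0: data parity 0, sent rp 0 → ok
  r1: data parity 0, sent rp 0 → ok
  r2: data parity 0, sent rp 1 → mismatch
  r3: data parity 1, sent rp 1 → ok
  r4: data parity 1, sent rp 1 → ok
Recompute each column's even parity and compare to cp:
  c0: data parity 0, sent cp 1 → mismatch
  c1: data parity 0, sent cp 0 → ok
  c2: data parity 1, sent cp 1 → ok
  c3: data parity 1, sent cp 1 → ok
  c4: data parity 0, sent cp 0 → ok
Exactly one row (r2) and one column (c0) fail → the flipped bit is at their intersection.

row 2, column 0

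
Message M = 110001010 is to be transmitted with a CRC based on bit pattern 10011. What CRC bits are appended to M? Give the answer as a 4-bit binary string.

Append 4 zeros: 1100010100000. Divide by 10011 (XOR where the leading bit is 1):
  pos 0: 11000 XOR 10011 = 01011
  pos 1: 10111 XOR 10011 = 00100
  pos 3: 10001 XOR 10011 = 00010
  pos 6: 10000 XOR 10011 = 00011
Remainder (last 4 bits) = 1100. This is the CRC / FCS.

1100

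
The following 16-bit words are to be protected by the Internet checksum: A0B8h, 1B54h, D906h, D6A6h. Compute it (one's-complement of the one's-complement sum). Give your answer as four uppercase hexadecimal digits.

9445

One's-complement addition (fold any carry out of bit 15 back into bit 0):
  0xA0B8 + 0x1B54 = 0x0BC0C
  0xBC0C + 0xD906 = 0x19512 → wrap carry → 0x9513
  0x9513 + 0xD6A6 = 0x16BB9 → wrap carry → 0x6BBA
One's-complement sum = 0x6BBA.
Checksum = ~0x6BBA & 0xFFFF = 0x9445.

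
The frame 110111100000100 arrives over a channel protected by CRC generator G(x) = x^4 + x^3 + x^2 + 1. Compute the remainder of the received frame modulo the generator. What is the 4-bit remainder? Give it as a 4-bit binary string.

Modulo-2 division of 110111100000100 by 11101:
  pos 0: 11011 XOR 11101 = 00110
  pos 2: 11011 XOR 11101 = 00110
  pos 4: 11000 XOR 11101 = 00101
  pos 6: 10100 XOR 11101 = 01001
  pos 7: 10010 XOR 11101 = 01111
  pos 8: 11111 XOR 11101 = 00010
Remainder = 1000 (nonzero — an error is detected).

1000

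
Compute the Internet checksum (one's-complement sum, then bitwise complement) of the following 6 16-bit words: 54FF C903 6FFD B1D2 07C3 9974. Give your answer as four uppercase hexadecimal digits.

1EF5

One's-complement addition (fold any carry out of bit 15 back into bit 0):
  0x54FF + 0xC903 = 0x11E02 → wrap carry → 0x1E03
  0x1E03 + 0x6FFD = 0x08E00
  0x8E00 + 0xB1D2 = 0x13FD2 → wrap carry → 0x3FD3
  0x3FD3 + 0x07C3 = 0x04796
  0x4796 + 0x9974 = 0x0E10A
One's-complement sum = 0xE10A.
Checksum = ~0xE10A & 0xFFFF = 0x1EF5.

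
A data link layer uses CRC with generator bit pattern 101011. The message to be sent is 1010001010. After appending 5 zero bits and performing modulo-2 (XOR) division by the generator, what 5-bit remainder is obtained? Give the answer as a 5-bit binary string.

Append 5 zeros: 101000101000000. Divide by 101011 (XOR where the leading bit is 1):
  pos 0: 101000 XOR 101011 = 000011
  pos 4: 111010 XOR 101011 = 010001
  pos 5: 100010 XOR 101011 = 001001
  pos 7: 100100 XOR 101011 = 001111
  pos 9: 111100 XOR 101011 = 010111
Remainder (last 5 bits) = 10111. This is the CRC / FCS.

10111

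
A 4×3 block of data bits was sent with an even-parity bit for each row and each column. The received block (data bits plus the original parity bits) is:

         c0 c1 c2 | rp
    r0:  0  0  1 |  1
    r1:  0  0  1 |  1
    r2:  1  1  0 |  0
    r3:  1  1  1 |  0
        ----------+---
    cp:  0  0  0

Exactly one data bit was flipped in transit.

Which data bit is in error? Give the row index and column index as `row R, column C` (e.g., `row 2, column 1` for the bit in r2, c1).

row 3, column 2

Recompute each row's even parity and compare to rp:
  r0: data parity 1, sent rp 1 → ok
  r1: data parity 1, sent rp 1 → ok
  r2: data parity 0, sent rp 0 → ok
  r3: data parity 1, sent rp 0 → mismatch
Recompute each column's even parity and compare to cp:
  c0: data parity 0, sent cp 0 → ok
  c1: data parity 0, sent cp 0 → ok
  c2: data parity 1, sent cp 0 → mismatch
Exactly one row (r3) and one column (c2) fail → the flipped bit is at their intersection.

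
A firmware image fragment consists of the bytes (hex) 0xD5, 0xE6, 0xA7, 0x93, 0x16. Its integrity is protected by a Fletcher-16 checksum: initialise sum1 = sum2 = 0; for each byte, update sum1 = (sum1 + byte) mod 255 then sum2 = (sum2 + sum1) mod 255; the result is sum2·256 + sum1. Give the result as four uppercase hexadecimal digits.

FC0E

Running sums (mod 255):
  after byte 0 (0xD5): sum1=213, sum2=213
  after byte 1 (0xE6): sum1=188, sum2=146
  after byte 2 (0xA7): sum1=100, sum2=246
  after byte 3 (0x93): sum1=247, sum2=238
  after byte 4 (0x16): sum1=14, sum2=252
Checksum = sum2·256 + sum1 = 252·256 + 14 = 64526 = 0xFC0E.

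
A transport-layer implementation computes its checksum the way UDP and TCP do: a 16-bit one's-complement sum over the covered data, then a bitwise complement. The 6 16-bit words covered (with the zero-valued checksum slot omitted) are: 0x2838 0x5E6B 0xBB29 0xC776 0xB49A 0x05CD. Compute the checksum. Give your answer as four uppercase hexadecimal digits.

One's-complement addition (fold any carry out of bit 15 back into bit 0):
  0x2838 + 0x5E6B = 0x086A3
  0x86A3 + 0xBB29 = 0x141CC → wrap carry → 0x41CD
  0x41CD + 0xC776 = 0x10943 → wrap carry → 0x0944
  0x0944 + 0xB49A = 0x0BDDE
  0xBDDE + 0x05CD = 0x0C3AB
One's-complement sum = 0xC3AB.
Checksum = ~0xC3AB & 0xFFFF = 0x3C54.

3C54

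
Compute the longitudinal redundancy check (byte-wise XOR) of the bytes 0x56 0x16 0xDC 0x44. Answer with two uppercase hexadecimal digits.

XOR the bytes together:
  start with 0x56
  0x56 ⊕ 0x16 = 0x40
  0x40 ⊕ 0xDC = 0x9C
  0x9C ⊕ 0x44 = 0xD8

D8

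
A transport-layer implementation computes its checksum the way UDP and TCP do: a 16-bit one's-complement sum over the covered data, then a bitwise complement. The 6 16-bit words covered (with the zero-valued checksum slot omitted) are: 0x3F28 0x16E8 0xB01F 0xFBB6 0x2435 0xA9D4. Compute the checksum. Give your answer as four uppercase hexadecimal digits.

300F

One's-complement addition (fold any carry out of bit 15 back into bit 0):
  0x3F28 + 0x16E8 = 0x05610
  0x5610 + 0xB01F = 0x1062F → wrap carry → 0x0630
  0x0630 + 0xFBB6 = 0x101E6 → wrap carry → 0x01E7
  0x01E7 + 0x2435 = 0x0261C
  0x261C + 0xA9D4 = 0x0CFF0
One's-complement sum = 0xCFF0.
Checksum = ~0xCFF0 & 0xFFFF = 0x300F.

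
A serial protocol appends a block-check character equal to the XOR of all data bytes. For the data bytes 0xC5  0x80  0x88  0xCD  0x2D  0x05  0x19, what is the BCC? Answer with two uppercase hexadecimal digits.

XOR the bytes together:
  start with 0xC5
  0xC5 ⊕ 0x80 = 0x45
  0x45 ⊕ 0x88 = 0xCD
  0xCD ⊕ 0xCD = 0x00
  0x00 ⊕ 0x2D = 0x2D
  0x2D ⊕ 0x05 = 0x28
  0x28 ⊕ 0x19 = 0x31

31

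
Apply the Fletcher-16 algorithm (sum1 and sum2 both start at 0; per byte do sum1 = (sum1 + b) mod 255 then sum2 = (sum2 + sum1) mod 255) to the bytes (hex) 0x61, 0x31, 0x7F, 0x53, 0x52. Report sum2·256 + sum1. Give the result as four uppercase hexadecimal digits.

Running sums (mod 255):
  after byte 0 (0x61): sum1=97, sum2=97
  after byte 1 (0x31): sum1=146, sum2=243
  after byte 2 (0x7F): sum1=18, sum2=6
  after byte 3 (0x53): sum1=101, sum2=107
  after byte 4 (0x52): sum1=183, sum2=35
Checksum = sum2·256 + sum1 = 35·256 + 183 = 9143 = 0x23B7.

23B7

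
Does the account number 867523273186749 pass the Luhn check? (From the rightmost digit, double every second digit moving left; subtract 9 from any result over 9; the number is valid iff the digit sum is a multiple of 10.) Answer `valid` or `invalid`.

invalid

From the right, keep odd positions and double even positions (subtract 9 from any doubled value over 9):
  doubled (positions 2,4,...): 8 3 2 5 6 1 3 → sum 28
  kept (positions 1,3,...): 9 7 8 3 2 2 7 8 → sum 46
Total = 74.
74 mod 10 = 4, so the number is invalid.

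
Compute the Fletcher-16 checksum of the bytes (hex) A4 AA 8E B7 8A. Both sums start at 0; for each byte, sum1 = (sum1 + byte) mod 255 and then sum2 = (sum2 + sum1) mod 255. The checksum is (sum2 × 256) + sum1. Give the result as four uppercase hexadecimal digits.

8720

Running sums (mod 255):
  after byte 0 (A4): sum1=164, sum2=164
  after byte 1 (AA): sum1=79, sum2=243
  after byte 2 (8E): sum1=221, sum2=209
  after byte 3 (B7): sum1=149, sum2=103
  after byte 4 (8A): sum1=32, sum2=135
Checksum = sum2·256 + sum1 = 135·256 + 32 = 34592 = 0x8720.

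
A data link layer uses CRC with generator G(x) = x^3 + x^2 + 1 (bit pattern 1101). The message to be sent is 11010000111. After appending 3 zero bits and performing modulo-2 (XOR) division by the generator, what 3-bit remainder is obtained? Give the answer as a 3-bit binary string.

Append 3 zeros: 11010000111000. Divide by 1101 (XOR where the leading bit is 1):
  pos 0: 1101 XOR 1101 = 0000
  pos 8: 1110 XOR 1101 = 0011
  pos 10: 1100 XOR 1101 = 0001
Remainder (last 3 bits) = 001. This is the CRC / FCS.

001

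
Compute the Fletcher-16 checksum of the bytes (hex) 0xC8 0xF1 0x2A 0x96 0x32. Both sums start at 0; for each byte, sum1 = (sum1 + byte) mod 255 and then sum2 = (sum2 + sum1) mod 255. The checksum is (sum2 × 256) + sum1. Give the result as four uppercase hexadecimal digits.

Running sums (mod 255):
  after byte 0 (0xC8): sum1=200, sum2=200
  after byte 1 (0xF1): sum1=186, sum2=131
  after byte 2 (0x2A): sum1=228, sum2=104
  after byte 3 (0x96): sum1=123, sum2=227
  after byte 4 (0x32): sum1=173, sum2=145
Checksum = sum2·256 + sum1 = 145·256 + 173 = 37293 = 0x91AD.

91AD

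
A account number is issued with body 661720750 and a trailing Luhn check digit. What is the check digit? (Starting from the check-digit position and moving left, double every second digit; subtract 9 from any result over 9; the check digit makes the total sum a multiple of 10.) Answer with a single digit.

8

Partial digits right→left: 0 5 7 0 2 7 1 6 6
Double every second digit counting from the check-digit position (so the 1st, 3rd, 5th, ... of the partial from the right).
  doubled (with −9 where >9): 0 5 4 2 3 → sum 14
  kept as-is: 5 0 7 6 → sum 18
Total = 14 + 18 = 32.
Check digit = (10 − (32 mod 10)) mod 10 = 8.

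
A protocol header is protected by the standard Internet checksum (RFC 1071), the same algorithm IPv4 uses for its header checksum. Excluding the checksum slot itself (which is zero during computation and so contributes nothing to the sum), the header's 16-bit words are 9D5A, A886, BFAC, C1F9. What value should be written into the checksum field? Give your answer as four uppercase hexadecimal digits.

3878

One's-complement addition (fold any carry out of bit 15 back into bit 0):
  0x9D5A + 0xA886 = 0x145E0 → wrap carry → 0x45E1
  0x45E1 + 0xBFAC = 0x1058D → wrap carry → 0x058E
  0x058E + 0xC1F9 = 0x0C787
One's-complement sum = 0xC787.
Checksum = ~0xC787 & 0xFFFF = 0x3878.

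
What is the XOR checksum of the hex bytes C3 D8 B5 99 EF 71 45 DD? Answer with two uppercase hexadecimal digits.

31

XOR the bytes together:
  start with 0xC3
  0xC3 ⊕ 0xD8 = 0x1B
  0x1B ⊕ 0xB5 = 0xAE
  0xAE ⊕ 0x99 = 0x37
  0x37 ⊕ 0xEF = 0xD8
  0xD8 ⊕ 0x71 = 0xA9
  0xA9 ⊕ 0x45 = 0xEC
  0xEC ⊕ 0xDD = 0x31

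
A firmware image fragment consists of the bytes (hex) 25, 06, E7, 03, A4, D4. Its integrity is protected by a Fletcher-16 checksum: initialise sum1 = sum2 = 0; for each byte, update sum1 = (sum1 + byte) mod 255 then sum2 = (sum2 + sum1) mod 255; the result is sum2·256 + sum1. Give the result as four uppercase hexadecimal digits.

C38F

Running sums (mod 255):
  after byte 0 (25): sum1=37, sum2=37
  after byte 1 (06): sum1=43, sum2=80
  after byte 2 (E7): sum1=19, sum2=99
  after byte 3 (03): sum1=22, sum2=121
  after byte 4 (A4): sum1=186, sum2=52
  after byte 5 (D4): sum1=143, sum2=195
Checksum = sum2·256 + sum1 = 195·256 + 143 = 50063 = 0xC38F.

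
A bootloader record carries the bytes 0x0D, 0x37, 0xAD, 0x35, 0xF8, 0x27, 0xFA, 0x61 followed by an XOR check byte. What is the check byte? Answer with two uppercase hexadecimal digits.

E6

XOR the bytes together:
  start with 0x0D
  0x0D ⊕ 0x37 = 0x3A
  0x3A ⊕ 0xAD = 0x97
  0x97 ⊕ 0x35 = 0xA2
  0xA2 ⊕ 0xF8 = 0x5A
  0x5A ⊕ 0x27 = 0x7D
  0x7D ⊕ 0xFA = 0x87
  0x87 ⊕ 0x61 = 0xE6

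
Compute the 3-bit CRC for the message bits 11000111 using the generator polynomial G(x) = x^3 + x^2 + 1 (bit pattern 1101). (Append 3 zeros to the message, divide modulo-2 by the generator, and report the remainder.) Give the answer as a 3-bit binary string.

Append 3 zeros: 11000111000. Divide by 1101 (XOR where the leading bit is 1):
  pos 0: 1100 XOR 1101 = 0001
  pos 3: 1011 XOR 1101 = 0110
  pos 4: 1101 XOR 1101 = 0000
Remainder (last 3 bits) = 000. This is the CRC / FCS.

000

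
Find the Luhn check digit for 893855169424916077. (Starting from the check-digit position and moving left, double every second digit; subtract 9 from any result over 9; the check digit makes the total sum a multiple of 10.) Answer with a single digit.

7

Partial digits right→left: 7 7 0 6 1 9 4 2 4 9 6 1 5 5 8 3 9 8
Double every second digit counting from the check-digit position (so the 1st, 3rd, 5th, ... of the partial from the right).
  doubled (with −9 where >9): 5 0 2 8 8 3 1 7 9 → sum 43
  kept as-is: 7 6 9 2 9 1 5 3 8 → sum 50
Total = 43 + 50 = 93.
Check digit = (10 − (93 mod 10)) mod 10 = 7.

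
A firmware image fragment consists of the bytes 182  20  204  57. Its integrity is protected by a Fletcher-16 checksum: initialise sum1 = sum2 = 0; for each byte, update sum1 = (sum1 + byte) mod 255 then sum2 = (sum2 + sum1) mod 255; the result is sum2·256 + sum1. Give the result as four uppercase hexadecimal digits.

Running sums (mod 255):
  after byte 0 (182): sum1=182, sum2=182
  after byte 1 (20): sum1=202, sum2=129
  after byte 2 (204): sum1=151, sum2=25
  after byte 3 (57): sum1=208, sum2=233
Checksum = sum2·256 + sum1 = 233·256 + 208 = 59856 = 0xE9D0.

E9D0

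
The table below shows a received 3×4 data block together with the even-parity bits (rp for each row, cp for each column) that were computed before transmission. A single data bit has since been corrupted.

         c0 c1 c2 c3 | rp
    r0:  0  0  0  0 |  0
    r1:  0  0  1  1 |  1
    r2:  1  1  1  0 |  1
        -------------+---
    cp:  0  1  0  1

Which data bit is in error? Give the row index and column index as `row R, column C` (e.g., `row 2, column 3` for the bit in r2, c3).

Recompute each row's even parity and compare to rp:
  r0: data parity 0, sent rp 0 → ok
  r1: data parity 0, sent rp 1 → mismatch
  r2: data parity 1, sent rp 1 → ok
Recompute each column's even parity and compare to cp:
  c0: data parity 1, sent cp 0 → mismatch
  c1: data parity 1, sent cp 1 → ok
  c2: data parity 0, sent cp 0 → ok
  c3: data parity 1, sent cp 1 → ok
Exactly one row (r1) and one column (c0) fail → the flipped bit is at their intersection.

row 1, column 0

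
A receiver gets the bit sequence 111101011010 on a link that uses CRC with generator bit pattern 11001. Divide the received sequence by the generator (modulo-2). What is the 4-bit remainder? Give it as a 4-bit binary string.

Modulo-2 division of 111101011010 by 11001:
  pos 0: 11110 XOR 11001 = 00111
  pos 2: 11110 XOR 11001 = 00111
  pos 4: 11111 XOR 11001 = 00110
  pos 6: 11001 XOR 11001 = 00000
Remainder = 0000 (zero — the frame passes the CRC check).

0000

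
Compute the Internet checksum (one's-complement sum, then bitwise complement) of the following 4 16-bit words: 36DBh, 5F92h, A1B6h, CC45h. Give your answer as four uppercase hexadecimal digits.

One's-complement addition (fold any carry out of bit 15 back into bit 0):
  0x36DB + 0x5F92 = 0x0966D
  0x966D + 0xA1B6 = 0x13823 → wrap carry → 0x3824
  0x3824 + 0xCC45 = 0x10469 → wrap carry → 0x046A
One's-complement sum = 0x046A.
Checksum = ~0x046A & 0xFFFF = 0xFB95.

FB95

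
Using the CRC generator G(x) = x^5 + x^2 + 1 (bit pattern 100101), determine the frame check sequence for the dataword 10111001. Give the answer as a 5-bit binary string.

Append 5 zeros: 1011100100000. Divide by 100101 (XOR where the leading bit is 1):
  pos 0: 101110 XOR 100101 = 001011
  pos 2: 101101 XOR 100101 = 001000
  pos 4: 100000 XOR 100101 = 000101
  pos 7: 101000 XOR 100101 = 001101
Remainder (last 5 bits) = 01101. This is the CRC / FCS.

01101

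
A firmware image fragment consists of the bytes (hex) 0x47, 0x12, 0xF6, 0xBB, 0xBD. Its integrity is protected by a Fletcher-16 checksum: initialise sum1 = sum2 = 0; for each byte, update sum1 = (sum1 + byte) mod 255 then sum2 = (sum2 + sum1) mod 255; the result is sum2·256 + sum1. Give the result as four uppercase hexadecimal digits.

C6C9

Running sums (mod 255):
  after byte 0 (0x47): sum1=71, sum2=71
  after byte 1 (0x12): sum1=89, sum2=160
  after byte 2 (0xF6): sum1=80, sum2=240
  after byte 3 (0xBB): sum1=12, sum2=252
  after byte 4 (0xBD): sum1=201, sum2=198
Checksum = sum2·256 + sum1 = 198·256 + 201 = 50889 = 0xC6C9.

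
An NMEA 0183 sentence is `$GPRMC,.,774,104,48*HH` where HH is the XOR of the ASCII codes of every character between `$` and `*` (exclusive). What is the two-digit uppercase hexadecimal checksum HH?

XOR the ASCII codes of the payload characters:
  'G' = 0x47 → acc = 0x47
  'P' = 0x50 → acc = 0x17
  'R' = 0x52 → acc = 0x45
  'M' = 0x4D → acc = 0x08
  'C' = 0x43 → acc = 0x4B
  ',' = 0x2C → acc = 0x67
  '.' = 0x2E → acc = 0x49
  ',' = 0x2C → acc = 0x65
  '7' = 0x37 → acc = 0x52
  '7' = 0x37 → acc = 0x65
  '4' = 0x34 → acc = 0x51
  ',' = 0x2C → acc = 0x7D
  '1' = 0x31 → acc = 0x4C
  '0' = 0x30 → acc = 0x7C
  '4' = 0x34 → acc = 0x48
  ',' = 0x2C → acc = 0x64
  '4' = 0x34 → acc = 0x50
  '8' = 0x38 → acc = 0x68
Checksum = 0x68.

68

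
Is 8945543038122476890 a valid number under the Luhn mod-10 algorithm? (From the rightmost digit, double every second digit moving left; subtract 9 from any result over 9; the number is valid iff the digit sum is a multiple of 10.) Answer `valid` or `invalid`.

valid

From the right, keep odd positions and double even positions (subtract 9 from any doubled value over 9):
  doubled (positions 2,4,...): 9 3 8 4 7 0 8 1 9 → sum 49
  kept (positions 1,3,...): 0 8 7 2 1 3 3 5 4 8 → sum 41
Total = 90.
90 mod 10 = 0, so the number is valid.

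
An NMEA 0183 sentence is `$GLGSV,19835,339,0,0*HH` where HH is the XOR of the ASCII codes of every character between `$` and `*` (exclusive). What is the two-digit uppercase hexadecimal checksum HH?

XOR the ASCII codes of the payload characters:
  'G' = 0x47 → acc = 0x47
  'L' = 0x4C → acc = 0x0B
  'G' = 0x47 → acc = 0x4C
  'S' = 0x53 → acc = 0x1F
  'V' = 0x56 → acc = 0x49
  ',' = 0x2C → acc = 0x65
  '1' = 0x31 → acc = 0x54
  '9' = 0x39 → acc = 0x6D
  '8' = 0x38 → acc = 0x55
  '3' = 0x33 → acc = 0x66
  '5' = 0x35 → acc = 0x53
  ',' = 0x2C → acc = 0x7F
  '3' = 0x33 → acc = 0x4C
  '3' = 0x33 → acc = 0x7F
  '9' = 0x39 → acc = 0x46
  ',' = 0x2C → acc = 0x6A
  '0' = 0x30 → acc = 0x5A
  ',' = 0x2C → acc = 0x76
  '0' = 0x30 → acc = 0x46
Checksum = 0x46.

46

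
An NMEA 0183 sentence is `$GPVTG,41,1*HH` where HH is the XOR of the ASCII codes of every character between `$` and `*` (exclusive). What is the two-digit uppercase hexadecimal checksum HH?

XOR the ASCII codes of the payload characters:
  'G' = 0x47 → acc = 0x47
  'P' = 0x50 → acc = 0x17
  'V' = 0x56 → acc = 0x41
  'T' = 0x54 → acc = 0x15
  'G' = 0x47 → acc = 0x52
  ',' = 0x2C → acc = 0x7E
  '4' = 0x34 → acc = 0x4A
  '1' = 0x31 → acc = 0x7B
  ',' = 0x2C → acc = 0x57
  '1' = 0x31 → acc = 0x66
Checksum = 0x66.

66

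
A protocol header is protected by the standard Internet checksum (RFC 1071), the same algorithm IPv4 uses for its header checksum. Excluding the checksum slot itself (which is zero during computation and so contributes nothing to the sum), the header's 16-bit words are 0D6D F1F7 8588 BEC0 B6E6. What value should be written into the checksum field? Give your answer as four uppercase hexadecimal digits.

056B

One's-complement addition (fold any carry out of bit 15 back into bit 0):
  0x0D6D + 0xF1F7 = 0x0FF64
  0xFF64 + 0x8588 = 0x184EC → wrap carry → 0x84ED
  0x84ED + 0xBEC0 = 0x143AD → wrap carry → 0x43AE
  0x43AE + 0xB6E6 = 0x0FA94
One's-complement sum = 0xFA94.
Checksum = ~0xFA94 & 0xFFFF = 0x056B.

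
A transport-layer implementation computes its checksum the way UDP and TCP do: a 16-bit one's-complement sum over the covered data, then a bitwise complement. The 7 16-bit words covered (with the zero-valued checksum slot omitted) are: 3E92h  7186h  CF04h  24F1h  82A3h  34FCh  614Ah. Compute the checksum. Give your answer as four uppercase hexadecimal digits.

One's-complement addition (fold any carry out of bit 15 back into bit 0):
  0x3E92 + 0x7186 = 0x0B018
  0xB018 + 0xCF04 = 0x17F1C → wrap carry → 0x7F1D
  0x7F1D + 0x24F1 = 0x0A40E
  0xA40E + 0x82A3 = 0x126B1 → wrap carry → 0x26B2
  0x26B2 + 0x34FC = 0x05BAE
  0x5BAE + 0x614A = 0x0BCF8
One's-complement sum = 0xBCF8.
Checksum = ~0xBCF8 & 0xFFFF = 0x4307.

4307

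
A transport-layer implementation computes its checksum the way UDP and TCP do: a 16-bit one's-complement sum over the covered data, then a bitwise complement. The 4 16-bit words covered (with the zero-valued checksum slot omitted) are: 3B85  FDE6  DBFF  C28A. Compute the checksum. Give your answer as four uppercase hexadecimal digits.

2809

One's-complement addition (fold any carry out of bit 15 back into bit 0):
  0x3B85 + 0xFDE6 = 0x1396B → wrap carry → 0x396C
  0x396C + 0xDBFF = 0x1156B → wrap carry → 0x156C
  0x156C + 0xC28A = 0x0D7F6
One's-complement sum = 0xD7F6.
Checksum = ~0xD7F6 & 0xFFFF = 0x2809.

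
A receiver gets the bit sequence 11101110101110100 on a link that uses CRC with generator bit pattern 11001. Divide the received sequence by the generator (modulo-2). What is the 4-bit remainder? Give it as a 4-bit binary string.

1100

Modulo-2 division of 11101110101110100 by 11001:
  pos 0: 11101 XOR 11001 = 00100
  pos 2: 10011 XOR 11001 = 01010
  pos 3: 10100 XOR 11001 = 01101
  pos 4: 11011 XOR 11001 = 00010
  pos 7: 10011 XOR 11001 = 01010
  pos 8: 10101 XOR 11001 = 01100
  pos 9: 11000 XOR 11001 = 00001
Remainder = 1100 (nonzero — an error is detected).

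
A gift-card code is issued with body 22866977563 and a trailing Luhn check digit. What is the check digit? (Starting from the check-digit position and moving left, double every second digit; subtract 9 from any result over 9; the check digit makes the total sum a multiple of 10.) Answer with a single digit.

4

Partial digits right→left: 3 6 5 7 7 9 6 6 8 2 2
Double every second digit counting from the check-digit position (so the 1st, 3rd, 5th, ... of the partial from the right).
  doubled (with −9 where >9): 6 1 5 3 7 4 → sum 26
  kept as-is: 6 7 9 6 2 → sum 30
Total = 26 + 30 = 56.
Check digit = (10 − (56 mod 10)) mod 10 = 4.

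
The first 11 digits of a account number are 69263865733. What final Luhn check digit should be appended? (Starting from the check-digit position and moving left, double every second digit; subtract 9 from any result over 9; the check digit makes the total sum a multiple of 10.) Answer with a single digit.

Partial digits right→left: 3 3 7 5 6 8 3 6 2 9 6
Double every second digit counting from the check-digit position (so the 1st, 3rd, 5th, ... of the partial from the right).
  doubled (with −9 where >9): 6 5 3 6 4 3 → sum 27
  kept as-is: 3 5 8 6 9 → sum 31
Total = 27 + 31 = 58.
Check digit = (10 − (58 mod 10)) mod 10 = 2.

2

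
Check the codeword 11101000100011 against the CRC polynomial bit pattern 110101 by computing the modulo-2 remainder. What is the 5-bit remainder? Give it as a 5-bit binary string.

Modulo-2 division of 11101000100011 by 110101:
  pos 0: 111010 XOR 110101 = 001111
  pos 2: 111100 XOR 110101 = 001001
  pos 4: 100110 XOR 110101 = 010011
  pos 5: 100110 XOR 110101 = 010011
  pos 6: 100110 XOR 110101 = 010011
  pos 7: 100111 XOR 110101 = 010010
  pos 8: 100101 XOR 110101 = 010000
Remainder = 10000 (nonzero — an error is detected).

10000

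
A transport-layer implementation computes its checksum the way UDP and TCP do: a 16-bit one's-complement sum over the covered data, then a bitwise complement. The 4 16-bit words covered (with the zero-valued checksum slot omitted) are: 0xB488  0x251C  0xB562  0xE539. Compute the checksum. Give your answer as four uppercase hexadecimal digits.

One's-complement addition (fold any carry out of bit 15 back into bit 0):
  0xB488 + 0x251C = 0x0D9A4
  0xD9A4 + 0xB562 = 0x18F06 → wrap carry → 0x8F07
  0x8F07 + 0xE539 = 0x17440 → wrap carry → 0x7441
One's-complement sum = 0x7441.
Checksum = ~0x7441 & 0xFFFF = 0x8BBE.

8BBE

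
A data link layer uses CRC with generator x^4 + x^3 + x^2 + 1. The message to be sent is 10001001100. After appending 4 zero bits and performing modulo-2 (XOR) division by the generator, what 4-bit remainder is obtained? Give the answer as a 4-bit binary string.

0110

Append 4 zeros: 100010011000000. Divide by 11101 (XOR where the leading bit is 1):
  pos 0: 10001 XOR 11101 = 01100
  pos 1: 11000 XOR 11101 = 00101
  pos 3: 10101 XOR 11101 = 01000
  pos 4: 10001 XOR 11101 = 01100
  pos 5: 11000 XOR 11101 = 00101
  pos 7: 10100 XOR 11101 = 01001
  pos 8: 10010 XOR 11101 = 01111
  pos 9: 11110 XOR 11101 = 00011
Remainder (last 4 bits) = 0110. This is the CRC / FCS.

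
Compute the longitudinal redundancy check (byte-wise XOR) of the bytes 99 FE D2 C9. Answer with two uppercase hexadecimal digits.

7C

XOR the bytes together:
  start with 0x99
  0x99 ⊕ 0xFE = 0x67
  0x67 ⊕ 0xD2 = 0xB5
  0xB5 ⊕ 0xC9 = 0x7C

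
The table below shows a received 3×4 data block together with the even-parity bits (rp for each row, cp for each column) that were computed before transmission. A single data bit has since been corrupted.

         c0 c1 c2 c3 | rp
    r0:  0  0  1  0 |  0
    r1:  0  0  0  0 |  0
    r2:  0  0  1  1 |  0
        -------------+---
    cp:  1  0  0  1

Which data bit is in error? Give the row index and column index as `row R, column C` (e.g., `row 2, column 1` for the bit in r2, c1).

Recompute each row's even parity and compare to rp:
  r0: data parity 1, sent rp 0 → mismatch
  r1: data parity 0, sent rp 0 → ok
  r2: data parity 0, sent rp 0 → ok
Recompute each column's even parity and compare to cp:
  c0: data parity 0, sent cp 1 → mismatch
  c1: data parity 0, sent cp 0 → ok
  c2: data parity 0, sent cp 0 → ok
  c3: data parity 1, sent cp 1 → ok
Exactly one row (r0) and one column (c0) fail → the flipped bit is at their intersection.

row 0, column 0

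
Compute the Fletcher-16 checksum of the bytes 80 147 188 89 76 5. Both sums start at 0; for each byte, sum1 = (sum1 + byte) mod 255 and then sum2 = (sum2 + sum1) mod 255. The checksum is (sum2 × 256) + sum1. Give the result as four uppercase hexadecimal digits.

604B

Running sums (mod 255):
  after byte 0 (80): sum1=80, sum2=80
  after byte 1 (147): sum1=227, sum2=52
  after byte 2 (188): sum1=160, sum2=212
  after byte 3 (89): sum1=249, sum2=206
  after byte 4 (76): sum1=70, sum2=21
  after byte 5 (5): sum1=75, sum2=96
Checksum = sum2·256 + sum1 = 96·256 + 75 = 24651 = 0x604B.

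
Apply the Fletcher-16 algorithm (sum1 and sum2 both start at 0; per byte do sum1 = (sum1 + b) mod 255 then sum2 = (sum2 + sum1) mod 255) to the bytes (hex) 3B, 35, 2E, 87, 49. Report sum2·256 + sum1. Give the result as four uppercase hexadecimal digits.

DF6F

Running sums (mod 255):
  after byte 0 (3B): sum1=59, sum2=59
  after byte 1 (35): sum1=112, sum2=171
  after byte 2 (2E): sum1=158, sum2=74
  after byte 3 (87): sum1=38, sum2=112
  after byte 4 (49): sum1=111, sum2=223
Checksum = sum2·256 + sum1 = 223·256 + 111 = 57199 = 0xDF6F.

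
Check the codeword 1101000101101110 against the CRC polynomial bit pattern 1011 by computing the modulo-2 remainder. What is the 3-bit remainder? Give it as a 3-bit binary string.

001

Modulo-2 division of 1101000101101110 by 1011:
  pos 0: 1101 XOR 1011 = 0110
  pos 1: 1100 XOR 1011 = 0111
  pos 2: 1110 XOR 1011 = 0101
  pos 3: 1010 XOR 1011 = 0001
  pos 6: 1101 XOR 1011 = 0110
  pos 7: 1101 XOR 1011 = 0110
  pos 8: 1100 XOR 1011 = 0111
  pos 9: 1111 XOR 1011 = 0100
  pos 10: 1001 XOR 1011 = 0010
  pos 12: 1010 XOR 1011 = 0001
Remainder = 001 (nonzero — an error is detected).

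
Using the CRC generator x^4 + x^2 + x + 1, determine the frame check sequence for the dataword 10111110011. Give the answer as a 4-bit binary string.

1111

Append 4 zeros: 101111100110000. Divide by 10111 (XOR where the leading bit is 1):
  pos 0: 10111 XOR 10111 = 00000
  pos 5: 11001 XOR 10111 = 01110
  pos 6: 11101 XOR 10111 = 01010
  pos 7: 10100 XOR 10111 = 00011
  pos 10: 11000 XOR 10111 = 01111
Remainder (last 4 bits) = 1111. This is the CRC / FCS.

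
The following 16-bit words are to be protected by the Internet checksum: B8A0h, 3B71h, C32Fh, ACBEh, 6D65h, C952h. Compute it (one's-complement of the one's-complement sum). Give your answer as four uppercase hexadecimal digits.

6547

One's-complement addition (fold any carry out of bit 15 back into bit 0):
  0xB8A0 + 0x3B71 = 0x0F411
  0xF411 + 0xC32F = 0x1B740 → wrap carry → 0xB741
  0xB741 + 0xACBE = 0x163FF → wrap carry → 0x6400
  0x6400 + 0x6D65 = 0x0D165
  0xD165 + 0xC952 = 0x19AB7 → wrap carry → 0x9AB8
One's-complement sum = 0x9AB8.
Checksum = ~0x9AB8 & 0xFFFF = 0x6547.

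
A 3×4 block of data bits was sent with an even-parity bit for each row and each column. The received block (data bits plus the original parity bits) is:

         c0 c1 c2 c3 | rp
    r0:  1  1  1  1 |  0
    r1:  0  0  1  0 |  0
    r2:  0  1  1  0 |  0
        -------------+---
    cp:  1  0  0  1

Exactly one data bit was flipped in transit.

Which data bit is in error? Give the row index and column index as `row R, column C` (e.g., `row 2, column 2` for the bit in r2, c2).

row 1, column 2

Recompute each row's even parity and compare to rp:
  r0: data parity 0, sent rp 0 → ok
  r1: data parity 1, sent rp 0 → mismatch
  r2: data parity 0, sent rp 0 → ok
Recompute each column's even parity and compare to cp:
  c0: data parity 1, sent cp 1 → ok
  c1: data parity 0, sent cp 0 → ok
  c2: data parity 1, sent cp 0 → mismatch
  c3: data parity 1, sent cp 1 → ok
Exactly one row (r1) and one column (c2) fail → the flipped bit is at their intersection.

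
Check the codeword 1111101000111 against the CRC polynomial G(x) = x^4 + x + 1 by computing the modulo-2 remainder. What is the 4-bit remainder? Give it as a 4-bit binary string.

Modulo-2 division of 1111101000111 by 10011:
  pos 0: 11111 XOR 10011 = 01100
  pos 1: 11000 XOR 10011 = 01011
  pos 2: 10111 XOR 10011 = 00100
  pos 4: 10000 XOR 10011 = 00011
  pos 7: 11011 XOR 10011 = 01000
  pos 8: 10001 XOR 10011 = 00010
Remainder = 0010 (nonzero — an error is detected).

0010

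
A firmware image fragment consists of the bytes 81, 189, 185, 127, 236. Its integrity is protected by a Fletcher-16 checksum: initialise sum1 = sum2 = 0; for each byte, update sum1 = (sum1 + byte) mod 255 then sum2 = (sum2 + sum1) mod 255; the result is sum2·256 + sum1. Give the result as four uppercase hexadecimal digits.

Running sums (mod 255):
  after byte 0 (81): sum1=81, sum2=81
  after byte 1 (189): sum1=15, sum2=96
  after byte 2 (185): sum1=200, sum2=41
  after byte 3 (127): sum1=72, sum2=113
  after byte 4 (236): sum1=53, sum2=166
Checksum = sum2·256 + sum1 = 166·256 + 53 = 42549 = 0xA635.

A635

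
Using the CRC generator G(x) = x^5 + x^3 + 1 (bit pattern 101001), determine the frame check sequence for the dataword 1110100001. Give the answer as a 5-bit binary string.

Append 5 zeros: 111010000100000. Divide by 101001 (XOR where the leading bit is 1):
  pos 0: 111010 XOR 101001 = 010011
  pos 1: 100110 XOR 101001 = 001111
  pos 3: 111100 XOR 101001 = 010101
  pos 4: 101011 XOR 101001 = 000010
  pos 8: 100000 XOR 101001 = 001001
Remainder (last 5 bits) = 10010. This is the CRC / FCS.

10010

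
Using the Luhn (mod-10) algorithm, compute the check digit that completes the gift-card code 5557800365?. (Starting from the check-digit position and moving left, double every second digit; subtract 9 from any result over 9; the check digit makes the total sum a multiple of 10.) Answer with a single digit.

3

Partial digits right→left: 5 6 3 0 0 8 7 5 5 5
Double every second digit counting from the check-digit position (so the 1st, 3rd, 5th, ... of the partial from the right).
  doubled (with −9 where >9): 1 6 0 5 1 → sum 13
  kept as-is: 6 0 8 5 5 → sum 24
Total = 13 + 24 = 37.
Check digit = (10 − (37 mod 10)) mod 10 = 3.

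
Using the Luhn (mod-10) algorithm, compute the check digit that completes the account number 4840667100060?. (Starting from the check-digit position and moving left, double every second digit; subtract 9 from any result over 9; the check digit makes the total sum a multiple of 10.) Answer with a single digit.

5

Partial digits right→left: 0 6 0 0 0 1 7 6 6 0 4 8 4
Double every second digit counting from the check-digit position (so the 1st, 3rd, 5th, ... of the partial from the right).
  doubled (with −9 where >9): 0 0 0 5 3 8 8 → sum 24
  kept as-is: 6 0 1 6 0 8 → sum 21
Total = 24 + 21 = 45.
Check digit = (10 − (45 mod 10)) mod 10 = 5.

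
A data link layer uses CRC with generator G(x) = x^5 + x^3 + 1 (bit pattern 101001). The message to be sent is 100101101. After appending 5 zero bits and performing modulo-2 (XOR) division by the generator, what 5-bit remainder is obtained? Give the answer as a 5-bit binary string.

Append 5 zeros: 10010110100000. Divide by 101001 (XOR where the leading bit is 1):
  pos 0: 100101 XOR 101001 = 001100
  pos 2: 110010 XOR 101001 = 011011
  pos 3: 110111 XOR 101001 = 011110
  pos 4: 111100 XOR 101001 = 010101
  pos 5: 101010 XOR 101001 = 000011
Remainder (last 5 bits) = 11000. This is the CRC / FCS.

11000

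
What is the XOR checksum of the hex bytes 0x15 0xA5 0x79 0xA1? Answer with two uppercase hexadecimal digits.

68

XOR the bytes together:
  start with 0x15
  0x15 ⊕ 0xA5 = 0xB0
  0xB0 ⊕ 0x79 = 0xC9
  0xC9 ⊕ 0xA1 = 0x68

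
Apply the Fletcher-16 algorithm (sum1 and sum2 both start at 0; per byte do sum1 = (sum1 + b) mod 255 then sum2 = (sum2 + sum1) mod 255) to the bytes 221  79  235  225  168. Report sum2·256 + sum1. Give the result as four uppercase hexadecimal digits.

Running sums (mod 255):
  after byte 0 (221): sum1=221, sum2=221
  after byte 1 (79): sum1=45, sum2=11
  after byte 2 (235): sum1=25, sum2=36
  after byte 3 (225): sum1=250, sum2=31
  after byte 4 (168): sum1=163, sum2=194
Checksum = sum2·256 + sum1 = 194·256 + 163 = 49827 = 0xC2A3.

C2A3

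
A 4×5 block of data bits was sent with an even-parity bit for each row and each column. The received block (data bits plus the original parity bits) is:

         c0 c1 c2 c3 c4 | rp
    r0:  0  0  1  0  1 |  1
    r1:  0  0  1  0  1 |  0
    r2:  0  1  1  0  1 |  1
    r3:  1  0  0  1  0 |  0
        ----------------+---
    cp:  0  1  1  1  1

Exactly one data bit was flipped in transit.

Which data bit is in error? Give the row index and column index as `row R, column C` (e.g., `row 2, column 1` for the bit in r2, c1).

Recompute each row's even parity and compare to rp:
  r0: data parity 0, sent rp 1 → mismatch
  r1: data parity 0, sent rp 0 → ok
  r2: data parity 1, sent rp 1 → ok
  r3: data parity 0, sent rp 0 → ok
Recompute each column's even parity and compare to cp:
  c0: data parity 1, sent cp 0 → mismatch
  c1: data parity 1, sent cp 1 → ok
  c2: data parity 1, sent cp 1 → ok
  c3: data parity 1, sent cp 1 → ok
  c4: data parity 1, sent cp 1 → ok
Exactly one row (r0) and one column (c0) fail → the flipped bit is at their intersection.

row 0, column 0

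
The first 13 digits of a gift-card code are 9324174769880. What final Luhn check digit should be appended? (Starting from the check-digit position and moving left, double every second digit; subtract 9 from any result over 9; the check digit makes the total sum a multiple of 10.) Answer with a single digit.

9

Partial digits right→left: 0 8 8 9 6 7 4 7 1 4 2 3 9
Double every second digit counting from the check-digit position (so the 1st, 3rd, 5th, ... of the partial from the right).
  doubled (with −9 where >9): 0 7 3 8 2 4 9 → sum 33
  kept as-is: 8 9 7 7 4 3 → sum 38
Total = 33 + 38 = 71.
Check digit = (10 − (71 mod 10)) mod 10 = 9.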